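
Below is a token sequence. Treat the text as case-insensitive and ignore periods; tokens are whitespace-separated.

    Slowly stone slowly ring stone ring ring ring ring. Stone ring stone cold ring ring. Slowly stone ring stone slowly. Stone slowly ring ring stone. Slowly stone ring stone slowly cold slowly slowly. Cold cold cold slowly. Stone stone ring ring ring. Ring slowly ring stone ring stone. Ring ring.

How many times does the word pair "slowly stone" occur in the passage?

Scanning the 49 overlapping bigram windows for "slowly stone":
  position 1–2: slowly stone
  position 16–17: slowly stone
  position 20–21: slowly stone
  position 26–27: slowly stone
  position 37–38: slowly stone

5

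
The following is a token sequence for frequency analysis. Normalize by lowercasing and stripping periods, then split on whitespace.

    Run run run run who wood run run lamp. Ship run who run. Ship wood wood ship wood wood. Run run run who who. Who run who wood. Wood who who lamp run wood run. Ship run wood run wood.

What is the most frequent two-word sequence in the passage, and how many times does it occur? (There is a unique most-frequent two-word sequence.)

"run run", 6 times

Bigram frequencies (highest first):
  run run: 6
  run who: 4
  wood run: 4
  wood wood: 3
  who who: 3
  run wood: 3
  … (11 more, each ≤ 2)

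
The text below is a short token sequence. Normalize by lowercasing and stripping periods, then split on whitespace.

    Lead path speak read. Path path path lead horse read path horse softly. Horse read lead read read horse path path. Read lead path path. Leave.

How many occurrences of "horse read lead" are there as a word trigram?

Scanning the 24 overlapping trigram windows for "horse read lead":
  position 14–16: horse read lead

1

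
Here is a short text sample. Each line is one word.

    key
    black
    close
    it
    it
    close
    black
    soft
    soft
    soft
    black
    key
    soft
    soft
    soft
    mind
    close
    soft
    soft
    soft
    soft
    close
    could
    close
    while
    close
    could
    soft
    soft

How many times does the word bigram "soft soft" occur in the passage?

8

Scanning the 28 overlapping bigram windows for "soft soft":
  position 8–9: soft soft
  position 9–10: soft soft
  position 13–14: soft soft
  position 14–15: soft soft
  position 18–19: soft soft
  position 19–20: soft soft
  position 20–21: soft soft
  position 28–29: soft soft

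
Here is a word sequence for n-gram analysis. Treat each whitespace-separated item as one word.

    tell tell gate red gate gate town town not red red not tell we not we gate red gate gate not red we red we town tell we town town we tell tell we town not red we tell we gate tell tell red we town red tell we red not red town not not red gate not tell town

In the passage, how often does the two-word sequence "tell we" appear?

Scanning the 59 overlapping bigram windows for "tell we":
  position 13–14: tell we
  position 27–28: tell we
  position 33–34: tell we
  position 39–40: tell we
  position 48–49: tell we

5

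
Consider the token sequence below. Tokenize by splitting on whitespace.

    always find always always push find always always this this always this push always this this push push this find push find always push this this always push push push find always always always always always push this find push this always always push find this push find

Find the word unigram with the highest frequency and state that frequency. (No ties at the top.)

"always", 16 times

Unigram frequencies (highest first):
  always: 16
  push: 13
  this: 11
  find: 8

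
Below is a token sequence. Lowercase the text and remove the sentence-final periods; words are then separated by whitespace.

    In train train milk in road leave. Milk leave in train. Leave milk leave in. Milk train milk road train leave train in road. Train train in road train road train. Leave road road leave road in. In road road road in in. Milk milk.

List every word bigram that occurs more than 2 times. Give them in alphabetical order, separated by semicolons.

Bigram counts meeting the condition (more than 2 times):
  in road: 4
  road road: 3
  road train: 4
  train leave: 3

in road; road road; road train; train leave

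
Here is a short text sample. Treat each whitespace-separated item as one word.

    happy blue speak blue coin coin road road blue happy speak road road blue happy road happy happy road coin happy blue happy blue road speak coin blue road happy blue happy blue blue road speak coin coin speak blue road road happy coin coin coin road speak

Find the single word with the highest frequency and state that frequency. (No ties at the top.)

"road", 12 times

Unigram frequencies (highest first):
  road: 12
  blue: 11
  happy: 10
  coin: 9
  speak: 6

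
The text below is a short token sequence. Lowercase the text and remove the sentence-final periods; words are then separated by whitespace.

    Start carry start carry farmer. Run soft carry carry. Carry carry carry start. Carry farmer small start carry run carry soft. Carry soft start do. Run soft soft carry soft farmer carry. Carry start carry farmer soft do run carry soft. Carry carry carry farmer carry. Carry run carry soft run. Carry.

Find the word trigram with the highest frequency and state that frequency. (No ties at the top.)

Trigram frequencies (highest first):
  carry carry carry: 4
  carry start carry: 3
  start carry farmer: 3
  run carry soft: 3
  soft carry carry: 2
  carry carry start: 2
  … (29 more, each ≤ 2)

"carry carry carry", 4 times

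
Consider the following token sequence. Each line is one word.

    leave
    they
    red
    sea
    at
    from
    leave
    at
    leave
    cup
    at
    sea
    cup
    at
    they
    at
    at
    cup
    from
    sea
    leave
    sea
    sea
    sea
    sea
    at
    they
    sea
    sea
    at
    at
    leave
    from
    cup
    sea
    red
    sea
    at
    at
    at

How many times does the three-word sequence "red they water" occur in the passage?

0

Scanning the 38 overlapping trigram windows for "red they water":
  (none found)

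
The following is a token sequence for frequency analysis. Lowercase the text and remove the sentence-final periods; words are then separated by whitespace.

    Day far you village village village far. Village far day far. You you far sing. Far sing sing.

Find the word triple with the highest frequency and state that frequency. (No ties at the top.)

"day far you", 2 times

Trigram frequencies (highest first):
  day far you: 2
  far you village: 1
  you village village: 1
  village village village: 1
  village village far: 1
  village far village: 1
  … (9 more, each ≤ 1)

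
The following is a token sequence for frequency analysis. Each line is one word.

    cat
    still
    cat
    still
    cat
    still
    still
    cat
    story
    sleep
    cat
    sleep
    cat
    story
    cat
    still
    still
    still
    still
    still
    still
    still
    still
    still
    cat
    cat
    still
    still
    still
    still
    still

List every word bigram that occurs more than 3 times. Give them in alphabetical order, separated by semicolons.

Bigram counts meeting the condition (more than 3 times):
  cat still: 5
  still cat: 4
  still still: 13

cat still; still cat; still still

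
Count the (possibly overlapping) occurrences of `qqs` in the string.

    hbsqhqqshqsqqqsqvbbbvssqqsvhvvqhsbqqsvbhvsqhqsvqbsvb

Sliding a length-3 window over the 52 characters (50 positions):
  position 6–8: qqs
  position 13–15: qqs
  position 24–26: qqs
  position 35–37: qqs

4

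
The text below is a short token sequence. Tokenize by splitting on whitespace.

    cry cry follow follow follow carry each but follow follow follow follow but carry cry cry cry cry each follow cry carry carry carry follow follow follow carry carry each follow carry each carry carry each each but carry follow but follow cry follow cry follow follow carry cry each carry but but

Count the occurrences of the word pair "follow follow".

8

Scanning the 52 overlapping bigram windows for "follow follow":
  position 3–4: follow follow
  position 4–5: follow follow
  position 9–10: follow follow
  position 10–11: follow follow
  position 11–12: follow follow
  position 25–26: follow follow
  position 26–27: follow follow
  position 46–47: follow follow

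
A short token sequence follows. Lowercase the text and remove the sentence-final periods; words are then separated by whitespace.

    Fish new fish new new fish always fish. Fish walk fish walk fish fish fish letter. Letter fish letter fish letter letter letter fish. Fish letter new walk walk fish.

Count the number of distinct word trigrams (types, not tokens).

30 tokens → 28 trigram windows in total.
Repeated trigrams (each contributes count−1 duplicates):
  fish fish letter: 2
  fish letter letter: 2
  fish walk fish: 2
  letter fish letter: 2
  letter letter fish: 2
5 duplicate windows → 28 − 5 = 23 distinct.

23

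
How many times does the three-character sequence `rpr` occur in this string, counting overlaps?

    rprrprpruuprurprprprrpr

7

Sliding a length-3 window over the 23 characters (21 positions):
  position 1–3: rpr
  position 4–6: rpr
  position 6–8: rpr
  position 14–16: rpr
  position 16–18: rpr
  position 18–20: rpr
  position 21–23: rpr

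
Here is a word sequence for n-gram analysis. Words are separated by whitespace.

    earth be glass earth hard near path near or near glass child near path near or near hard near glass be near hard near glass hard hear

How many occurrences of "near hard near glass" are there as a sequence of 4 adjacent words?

Scanning the 24 overlapping 4-gram windows for "near hard near glass":
  position 17–20: near hard near glass
  position 22–25: near hard near glass

2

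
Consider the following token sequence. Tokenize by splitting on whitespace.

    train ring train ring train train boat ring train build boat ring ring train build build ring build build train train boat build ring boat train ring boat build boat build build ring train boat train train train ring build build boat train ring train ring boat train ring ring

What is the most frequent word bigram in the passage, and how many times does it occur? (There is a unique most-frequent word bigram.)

Bigram frequencies (highest first):
  train ring: 7
  ring train: 6
  train train: 4
  build build: 4
  boat train: 4
  train boat: 3
  … (9 more, each ≤ 3)

"train ring", 7 times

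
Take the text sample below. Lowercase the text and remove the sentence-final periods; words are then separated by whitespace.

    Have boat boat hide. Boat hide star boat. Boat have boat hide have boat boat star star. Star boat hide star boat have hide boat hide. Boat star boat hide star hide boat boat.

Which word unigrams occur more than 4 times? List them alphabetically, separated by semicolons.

boat; hide; star

Unigram counts meeting the condition (more than 4 times):
  boat: 15
  hide: 8
  star: 7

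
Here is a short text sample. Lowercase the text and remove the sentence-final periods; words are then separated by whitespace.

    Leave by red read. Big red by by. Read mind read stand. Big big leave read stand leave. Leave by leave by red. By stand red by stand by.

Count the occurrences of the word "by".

Scanning the 29 tokens for "by":
  position 2: by
  position 7: by
  position 8: by
  position 20: by
  position 22: by
  position 24: by
  position 27: by
  position 29: by

8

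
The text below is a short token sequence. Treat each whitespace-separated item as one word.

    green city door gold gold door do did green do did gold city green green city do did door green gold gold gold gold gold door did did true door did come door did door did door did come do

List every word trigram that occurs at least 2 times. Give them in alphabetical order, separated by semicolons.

did door did; door did come; door did door; gold gold door; gold gold gold

Trigram counts meeting the condition (at least 2 times):
  did door did: 2
  door did come: 2
  door did door: 2
  gold gold door: 2
  gold gold gold: 3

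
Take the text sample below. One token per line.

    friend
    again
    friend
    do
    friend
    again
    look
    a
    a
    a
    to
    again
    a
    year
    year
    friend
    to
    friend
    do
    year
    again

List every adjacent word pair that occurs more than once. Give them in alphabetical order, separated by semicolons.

Bigram counts meeting the condition (more than once):
  a a: 2
  friend again: 2
  friend do: 2

a a; friend again; friend do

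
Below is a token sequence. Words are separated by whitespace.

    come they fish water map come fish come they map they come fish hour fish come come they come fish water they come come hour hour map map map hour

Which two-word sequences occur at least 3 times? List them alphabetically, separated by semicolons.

Bigram counts meeting the condition (at least 3 times):
  come fish: 3
  come they: 3
  they come: 3

come fish; come they; they come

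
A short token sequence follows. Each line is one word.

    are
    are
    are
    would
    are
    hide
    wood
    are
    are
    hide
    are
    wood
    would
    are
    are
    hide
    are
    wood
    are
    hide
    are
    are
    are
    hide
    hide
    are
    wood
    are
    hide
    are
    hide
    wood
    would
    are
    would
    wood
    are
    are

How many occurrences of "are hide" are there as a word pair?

7

Scanning the 37 overlapping bigram windows for "are hide":
  position 5–6: are hide
  position 9–10: are hide
  position 15–16: are hide
  position 19–20: are hide
  position 23–24: are hide
  position 28–29: are hide
  position 30–31: are hide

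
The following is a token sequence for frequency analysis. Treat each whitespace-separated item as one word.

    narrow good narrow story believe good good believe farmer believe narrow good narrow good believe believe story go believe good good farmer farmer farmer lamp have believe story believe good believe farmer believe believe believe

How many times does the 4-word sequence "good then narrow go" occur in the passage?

0

Scanning the 32 overlapping 4-gram windows for "good then narrow go":
  (none found)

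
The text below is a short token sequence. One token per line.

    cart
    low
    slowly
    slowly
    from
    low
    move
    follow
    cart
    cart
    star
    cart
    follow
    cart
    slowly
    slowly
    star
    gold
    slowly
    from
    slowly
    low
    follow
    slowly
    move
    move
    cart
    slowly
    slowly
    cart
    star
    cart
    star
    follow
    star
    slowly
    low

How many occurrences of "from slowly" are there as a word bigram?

Scanning the 36 overlapping bigram windows for "from slowly":
  position 20–21: from slowly

1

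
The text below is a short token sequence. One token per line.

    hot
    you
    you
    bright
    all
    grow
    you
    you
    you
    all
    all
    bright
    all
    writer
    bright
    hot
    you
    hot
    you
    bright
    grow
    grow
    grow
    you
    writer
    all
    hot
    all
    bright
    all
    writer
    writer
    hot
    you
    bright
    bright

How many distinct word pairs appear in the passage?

36 tokens → 35 bigram windows in total.
Repeated bigrams (each contributes count−1 duplicates):
  hot you: 4
  bright all: 3
  you bright: 3
  you you: 3
  all bright: 2
  all writer: 2
  grow grow: 2
  grow you: 2
13 duplicate windows → 35 − 13 = 22 distinct.

22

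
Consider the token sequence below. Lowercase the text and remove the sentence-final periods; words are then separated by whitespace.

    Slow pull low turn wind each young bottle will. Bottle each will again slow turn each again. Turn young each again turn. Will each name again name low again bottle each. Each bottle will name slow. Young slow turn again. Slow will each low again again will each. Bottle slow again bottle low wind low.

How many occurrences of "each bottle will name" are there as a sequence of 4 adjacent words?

1

Scanning the 52 overlapping 4-gram windows for "each bottle will name":
  position 32–35: each bottle will name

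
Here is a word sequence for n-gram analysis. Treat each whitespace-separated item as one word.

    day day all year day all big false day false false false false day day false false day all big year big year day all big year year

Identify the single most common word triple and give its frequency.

Trigram frequencies (highest first):
  day all big: 3
  year day all: 2
  day false false: 2
  false false false: 2
  false false day: 2
  all big year: 2
  … (13 more, each ≤ 1)

"day all big", 3 times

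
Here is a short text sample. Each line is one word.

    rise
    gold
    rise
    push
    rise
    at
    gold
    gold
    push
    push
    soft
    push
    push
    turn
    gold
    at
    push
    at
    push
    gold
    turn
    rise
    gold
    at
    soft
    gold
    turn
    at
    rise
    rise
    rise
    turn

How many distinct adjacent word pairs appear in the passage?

25

32 tokens → 31 bigram windows in total.
Repeated bigrams (each contributes count−1 duplicates):
  at push: 2
  gold at: 2
  gold turn: 2
  push push: 2
  rise gold: 2
  rise rise: 2
6 duplicate windows → 31 − 6 = 25 distinct.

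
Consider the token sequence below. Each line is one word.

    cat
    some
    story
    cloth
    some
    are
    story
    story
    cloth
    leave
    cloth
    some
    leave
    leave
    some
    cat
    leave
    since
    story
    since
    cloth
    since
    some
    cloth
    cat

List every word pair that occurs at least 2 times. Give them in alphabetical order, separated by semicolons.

Bigram counts meeting the condition (at least 2 times):
  cloth some: 2
  story cloth: 2

cloth some; story cloth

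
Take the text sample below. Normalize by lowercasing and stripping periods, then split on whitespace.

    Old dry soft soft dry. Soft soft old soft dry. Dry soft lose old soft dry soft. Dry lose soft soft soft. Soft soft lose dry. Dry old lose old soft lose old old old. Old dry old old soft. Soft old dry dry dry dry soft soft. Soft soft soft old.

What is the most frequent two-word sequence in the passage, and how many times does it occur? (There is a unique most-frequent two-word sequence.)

"soft soft", 11 times

Bigram frequencies (highest first):
  soft soft: 11
  dry soft: 5
  dry dry: 5
  soft dry: 4
  old soft: 4
  old old: 4
  … (9 more, each ≤ 3)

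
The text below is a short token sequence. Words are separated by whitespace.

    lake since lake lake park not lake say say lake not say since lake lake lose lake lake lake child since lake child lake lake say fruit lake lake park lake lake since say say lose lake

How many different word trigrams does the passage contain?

37 tokens → 35 trigram windows in total.
Repeated trigrams (each contributes count−1 duplicates):
  lake lake park: 2
  since lake lake: 2
2 duplicate windows → 35 − 2 = 33 distinct.

33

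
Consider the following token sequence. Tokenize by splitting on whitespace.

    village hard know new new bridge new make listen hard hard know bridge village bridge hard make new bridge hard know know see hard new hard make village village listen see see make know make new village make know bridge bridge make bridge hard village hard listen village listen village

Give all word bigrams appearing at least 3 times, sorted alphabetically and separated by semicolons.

bridge hard; hard know

Bigram counts meeting the condition (at least 3 times):
  bridge hard: 3
  hard know: 3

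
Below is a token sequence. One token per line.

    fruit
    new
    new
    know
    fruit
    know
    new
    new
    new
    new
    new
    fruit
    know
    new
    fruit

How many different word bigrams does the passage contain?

15 tokens → 14 bigram windows in total.
Repeated bigrams (each contributes count−1 duplicates):
  new new: 5
  fruit know: 2
  know new: 2
  new fruit: 2
7 duplicate windows → 14 − 7 = 7 distinct.

7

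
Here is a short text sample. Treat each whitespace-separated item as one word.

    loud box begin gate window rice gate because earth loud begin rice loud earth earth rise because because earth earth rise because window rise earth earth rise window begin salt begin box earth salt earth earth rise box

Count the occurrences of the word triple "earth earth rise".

4

Scanning the 36 overlapping trigram windows for "earth earth rise":
  position 14–16: earth earth rise
  position 19–21: earth earth rise
  position 25–27: earth earth rise
  position 35–37: earth earth rise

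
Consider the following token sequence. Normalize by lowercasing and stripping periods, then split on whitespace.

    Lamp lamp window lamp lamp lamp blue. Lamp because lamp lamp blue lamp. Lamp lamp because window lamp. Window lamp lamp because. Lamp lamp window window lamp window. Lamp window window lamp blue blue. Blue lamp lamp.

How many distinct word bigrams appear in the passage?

37 tokens → 36 bigram windows in total.
Repeated bigrams (each contributes count−1 duplicates):
  lamp lamp: 9
  window lamp: 6
  lamp window: 5
  blue lamp: 3
  lamp because: 3
  lamp blue: 3
  because lamp: 2
  blue blue: 2
  … (1 more repeated)
26 duplicate windows → 36 − 26 = 10 distinct.

10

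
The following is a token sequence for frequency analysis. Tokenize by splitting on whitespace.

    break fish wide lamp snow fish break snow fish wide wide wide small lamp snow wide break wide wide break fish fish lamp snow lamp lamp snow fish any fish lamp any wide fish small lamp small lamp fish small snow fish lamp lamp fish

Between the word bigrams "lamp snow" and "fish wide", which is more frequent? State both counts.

"lamp snow" (4 vs 2)

"lamp snow": 4 occurrences
"fish wide": 2 occurrences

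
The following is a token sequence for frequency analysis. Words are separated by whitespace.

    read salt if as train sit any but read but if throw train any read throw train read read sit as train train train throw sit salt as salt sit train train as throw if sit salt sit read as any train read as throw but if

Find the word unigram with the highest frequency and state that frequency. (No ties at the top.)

"train", 9 times

Unigram frequencies (highest first):
  train: 9
  read: 7
  as: 6
  sit: 6
  throw: 5
  salt: 4
  … (3 more, each ≤ 4)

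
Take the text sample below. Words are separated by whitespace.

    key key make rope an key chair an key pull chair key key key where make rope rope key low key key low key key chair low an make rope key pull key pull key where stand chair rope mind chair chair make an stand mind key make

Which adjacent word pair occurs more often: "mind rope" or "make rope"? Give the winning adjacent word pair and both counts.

"make rope" (3 vs 0)

"mind rope": 0 occurrences
"make rope": 3 occurrences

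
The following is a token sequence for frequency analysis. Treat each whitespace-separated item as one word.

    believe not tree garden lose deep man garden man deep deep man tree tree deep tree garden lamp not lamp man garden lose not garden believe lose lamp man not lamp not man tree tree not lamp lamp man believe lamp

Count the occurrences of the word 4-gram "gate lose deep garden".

Scanning the 38 overlapping 4-gram windows for "gate lose deep garden":
  (none found)

0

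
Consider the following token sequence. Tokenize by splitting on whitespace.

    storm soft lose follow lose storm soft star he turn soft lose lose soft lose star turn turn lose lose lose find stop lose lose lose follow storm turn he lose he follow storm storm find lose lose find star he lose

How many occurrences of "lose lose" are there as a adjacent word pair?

6

Scanning the 41 overlapping bigram windows for "lose lose":
  position 12–13: lose lose
  position 19–20: lose lose
  position 20–21: lose lose
  position 24–25: lose lose
  position 25–26: lose lose
  position 37–38: lose lose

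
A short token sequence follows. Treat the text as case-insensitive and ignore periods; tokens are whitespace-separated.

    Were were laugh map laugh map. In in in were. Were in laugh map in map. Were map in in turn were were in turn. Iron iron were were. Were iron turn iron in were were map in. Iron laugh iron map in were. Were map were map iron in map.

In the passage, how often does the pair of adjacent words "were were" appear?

7

Scanning the 50 overlapping bigram windows for "were were":
  position 1–2: were were
  position 10–11: were were
  position 22–23: were were
  position 28–29: were were
  position 29–30: were were
  position 35–36: were were
  position 44–45: were were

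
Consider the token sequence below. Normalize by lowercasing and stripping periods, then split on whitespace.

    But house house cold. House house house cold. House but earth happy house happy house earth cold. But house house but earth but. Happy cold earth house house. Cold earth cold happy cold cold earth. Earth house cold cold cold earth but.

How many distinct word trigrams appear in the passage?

34

42 tokens → 40 trigram windows in total.
Repeated trigrams (each contributes count−1 duplicates):
  house house cold: 3
  but house house: 2
  cold cold earth: 2
  house but earth: 2
  house cold house: 2
6 duplicate windows → 40 − 6 = 34 distinct.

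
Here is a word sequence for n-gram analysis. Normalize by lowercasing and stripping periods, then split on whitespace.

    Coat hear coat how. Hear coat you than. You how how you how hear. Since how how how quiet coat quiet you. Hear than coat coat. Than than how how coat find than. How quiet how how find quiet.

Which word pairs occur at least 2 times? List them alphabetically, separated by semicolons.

hear coat; how hear; how how; how quiet; than how; you how

Bigram counts meeting the condition (at least 2 times):
  hear coat: 2
  how hear: 2
  how how: 5
  how quiet: 2
  than how: 2
  you how: 2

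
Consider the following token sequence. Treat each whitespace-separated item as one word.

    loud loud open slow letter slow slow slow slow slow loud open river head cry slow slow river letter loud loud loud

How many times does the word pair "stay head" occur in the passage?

0

Scanning the 21 overlapping bigram windows for "stay head":
  (none found)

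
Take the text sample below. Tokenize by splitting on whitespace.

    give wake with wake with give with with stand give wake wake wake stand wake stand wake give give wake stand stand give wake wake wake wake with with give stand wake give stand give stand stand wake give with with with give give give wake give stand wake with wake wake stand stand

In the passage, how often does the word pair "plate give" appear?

0

Scanning the 53 overlapping bigram windows for "plate give":
  (none found)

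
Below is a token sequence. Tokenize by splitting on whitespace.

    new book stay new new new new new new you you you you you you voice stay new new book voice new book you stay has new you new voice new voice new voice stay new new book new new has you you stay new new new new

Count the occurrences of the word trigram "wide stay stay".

Scanning the 46 overlapping trigram windows for "wide stay stay":
  (none found)

0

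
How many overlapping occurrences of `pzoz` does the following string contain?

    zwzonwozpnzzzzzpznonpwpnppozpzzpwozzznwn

Sliding a length-4 window over the 40 characters (37 positions):
  (no match at any position)

0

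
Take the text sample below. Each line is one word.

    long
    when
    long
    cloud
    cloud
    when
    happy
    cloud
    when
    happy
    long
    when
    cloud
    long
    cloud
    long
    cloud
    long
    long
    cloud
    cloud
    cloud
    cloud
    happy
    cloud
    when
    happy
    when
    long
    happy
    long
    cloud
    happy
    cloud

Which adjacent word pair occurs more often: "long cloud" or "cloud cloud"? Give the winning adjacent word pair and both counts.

"long cloud" (5 vs 4)

"long cloud": 5 occurrences
"cloud cloud": 4 occurrences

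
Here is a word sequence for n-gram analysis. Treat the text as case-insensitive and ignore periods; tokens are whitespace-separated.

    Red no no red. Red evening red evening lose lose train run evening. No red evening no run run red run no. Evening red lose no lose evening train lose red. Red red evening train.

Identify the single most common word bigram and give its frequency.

"red evening", 4 times

Bigram frequencies (highest first):
  red evening: 4
  red red: 3
  no red: 2
  evening red: 2
  evening no: 2
  evening train: 2
  … (19 more, each ≤ 1)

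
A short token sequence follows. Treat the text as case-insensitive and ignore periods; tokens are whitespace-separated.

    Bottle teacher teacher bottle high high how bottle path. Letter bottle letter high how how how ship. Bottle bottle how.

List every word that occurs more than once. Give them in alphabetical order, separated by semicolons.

bottle; high; how; letter; teacher

Unigram counts meeting the condition (more than once):
  bottle: 6
  high: 3
  how: 5
  letter: 2
  teacher: 2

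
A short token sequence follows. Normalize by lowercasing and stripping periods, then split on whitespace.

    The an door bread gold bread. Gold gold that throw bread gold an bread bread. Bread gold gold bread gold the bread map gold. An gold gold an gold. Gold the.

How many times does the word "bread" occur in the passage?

8

Scanning the 31 tokens for "bread":
  position 4: bread
  position 6: bread
  position 11: bread
  position 14: bread
  position 15: bread
  position 16: bread
  position 19: bread
  position 22: bread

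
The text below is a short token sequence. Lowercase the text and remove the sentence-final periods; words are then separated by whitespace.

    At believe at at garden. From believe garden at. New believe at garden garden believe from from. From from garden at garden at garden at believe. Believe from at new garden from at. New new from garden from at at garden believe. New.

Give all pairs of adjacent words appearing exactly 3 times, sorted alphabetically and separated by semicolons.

at new; from at; from from; garden from

Bigram counts meeting the condition (exactly 3 times):
  at new: 3
  from at: 3
  from from: 3
  garden from: 3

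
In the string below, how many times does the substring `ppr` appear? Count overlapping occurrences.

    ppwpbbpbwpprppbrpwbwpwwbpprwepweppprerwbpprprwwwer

Sliding a length-3 window over the 50 characters (48 positions):
  position 10–12: ppr
  position 25–27: ppr
  position 34–36: ppr
  position 41–43: ppr

4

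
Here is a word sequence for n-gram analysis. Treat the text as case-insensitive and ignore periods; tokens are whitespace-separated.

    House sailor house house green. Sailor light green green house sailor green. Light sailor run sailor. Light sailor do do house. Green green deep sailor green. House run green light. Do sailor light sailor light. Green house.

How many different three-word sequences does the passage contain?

37 tokens → 35 trigram windows in total.
Repeated trigrams (each contributes count−1 duplicates):
  sailor light green: 2
  sailor light sailor: 2
2 duplicate windows → 35 − 2 = 33 distinct.

33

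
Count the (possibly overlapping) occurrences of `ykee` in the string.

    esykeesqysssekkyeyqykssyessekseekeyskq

1

Sliding a length-4 window over the 38 characters (35 positions):
  position 3–6: ykee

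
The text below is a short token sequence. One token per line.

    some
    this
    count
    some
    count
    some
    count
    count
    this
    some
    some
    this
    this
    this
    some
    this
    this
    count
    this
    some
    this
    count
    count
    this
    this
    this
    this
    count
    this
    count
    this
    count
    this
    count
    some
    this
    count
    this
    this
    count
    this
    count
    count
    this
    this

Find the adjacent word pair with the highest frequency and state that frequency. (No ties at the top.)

Bigram frequencies (highest first):
  this count: 10
  count this: 9
  this this: 8
  some this: 5
  count some: 3
  count count: 3
  … (3 more, each ≤ 3)

"this count", 10 times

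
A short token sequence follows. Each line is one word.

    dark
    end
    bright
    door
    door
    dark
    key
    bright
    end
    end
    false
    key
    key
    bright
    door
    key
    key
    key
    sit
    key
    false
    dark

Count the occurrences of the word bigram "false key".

1

Scanning the 21 overlapping bigram windows for "false key":
  position 11–12: false key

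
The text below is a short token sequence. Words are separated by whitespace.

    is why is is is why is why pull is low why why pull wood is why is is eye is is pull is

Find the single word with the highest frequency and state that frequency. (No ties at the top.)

Unigram frequencies (highest first):
  is: 12
  why: 6
  pull: 3
  low: 1
  wood: 1
  eye: 1

"is", 12 times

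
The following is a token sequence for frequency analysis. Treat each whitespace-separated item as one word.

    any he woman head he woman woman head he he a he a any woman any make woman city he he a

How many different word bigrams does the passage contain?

22 tokens → 21 bigram windows in total.
Repeated bigrams (each contributes count−1 duplicates):
  he a: 3
  he he: 2
  he woman: 2
  head he: 2
  woman head: 2
6 duplicate windows → 21 − 6 = 15 distinct.

15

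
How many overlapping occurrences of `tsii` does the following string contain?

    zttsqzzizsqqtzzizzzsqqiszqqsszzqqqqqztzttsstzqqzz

0

Sliding a length-4 window over the 49 characters (46 positions):
  (no match at any position)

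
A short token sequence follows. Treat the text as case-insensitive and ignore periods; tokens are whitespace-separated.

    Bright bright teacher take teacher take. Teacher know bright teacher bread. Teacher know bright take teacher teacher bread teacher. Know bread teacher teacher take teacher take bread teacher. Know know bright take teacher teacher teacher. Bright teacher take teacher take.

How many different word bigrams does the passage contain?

14

40 tokens → 39 bigram windows in total.
Repeated bigrams (each contributes count−1 duplicates):
  take teacher: 6
  teacher take: 6
  bread teacher: 4
  teacher know: 4
  teacher teacher: 4
  bright teacher: 3
  know bright: 3
  bright take: 2
  … (1 more repeated)
25 duplicate windows → 39 − 25 = 14 distinct.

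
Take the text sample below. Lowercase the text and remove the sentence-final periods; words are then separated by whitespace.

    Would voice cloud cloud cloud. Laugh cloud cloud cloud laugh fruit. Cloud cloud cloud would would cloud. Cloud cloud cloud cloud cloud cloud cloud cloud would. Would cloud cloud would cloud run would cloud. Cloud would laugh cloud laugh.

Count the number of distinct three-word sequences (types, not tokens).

39 tokens → 37 trigram windows in total.
Repeated trigrams (each contributes count−1 duplicates):
  cloud cloud cloud: 10
  cloud cloud would: 4
  would cloud cloud: 3
  cloud cloud laugh: 2
  cloud would would: 2
  would would cloud: 2
17 duplicate windows → 37 − 17 = 20 distinct.

20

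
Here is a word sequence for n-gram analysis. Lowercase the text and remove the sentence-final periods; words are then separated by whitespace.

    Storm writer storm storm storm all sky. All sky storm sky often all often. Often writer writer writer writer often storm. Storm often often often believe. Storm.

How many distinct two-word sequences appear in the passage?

27 tokens → 26 bigram windows in total.
Repeated bigrams (each contributes count−1 duplicates):
  often often: 3
  storm storm: 3
  writer writer: 3
  all sky: 2
7 duplicate windows → 26 − 7 = 19 distinct.

19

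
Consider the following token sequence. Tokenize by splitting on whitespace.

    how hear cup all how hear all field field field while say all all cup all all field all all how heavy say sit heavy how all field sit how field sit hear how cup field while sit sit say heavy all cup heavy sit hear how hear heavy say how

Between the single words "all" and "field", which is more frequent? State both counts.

"all" (10 vs 7)

"all": 10 occurrences
"field": 7 occurrences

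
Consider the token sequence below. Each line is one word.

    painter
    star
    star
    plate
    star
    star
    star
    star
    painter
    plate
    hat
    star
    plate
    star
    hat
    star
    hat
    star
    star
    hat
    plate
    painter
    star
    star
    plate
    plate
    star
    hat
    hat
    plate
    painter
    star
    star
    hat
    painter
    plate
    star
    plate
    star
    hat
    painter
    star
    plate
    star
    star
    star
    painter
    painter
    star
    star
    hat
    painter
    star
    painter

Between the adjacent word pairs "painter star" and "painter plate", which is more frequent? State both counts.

"painter star": 6 occurrences
"painter plate": 2 occurrences

"painter star" (6 vs 2)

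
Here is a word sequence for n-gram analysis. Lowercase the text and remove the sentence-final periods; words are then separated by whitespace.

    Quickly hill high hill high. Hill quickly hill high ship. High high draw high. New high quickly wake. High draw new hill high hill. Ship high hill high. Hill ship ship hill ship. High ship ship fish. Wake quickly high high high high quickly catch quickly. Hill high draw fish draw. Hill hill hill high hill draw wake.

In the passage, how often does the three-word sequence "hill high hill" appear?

5

Scanning the 56 overlapping trigram windows for "hill high hill":
  position 2–4: hill high hill
  position 4–6: hill high hill
  position 22–24: hill high hill
  position 27–29: hill high hill
  position 54–56: hill high hill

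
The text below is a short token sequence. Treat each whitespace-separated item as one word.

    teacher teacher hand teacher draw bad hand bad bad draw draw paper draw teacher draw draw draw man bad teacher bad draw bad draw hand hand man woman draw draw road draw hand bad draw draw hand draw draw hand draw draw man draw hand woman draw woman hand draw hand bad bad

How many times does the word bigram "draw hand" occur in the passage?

6

Scanning the 52 overlapping bigram windows for "draw hand":
  position 24–25: draw hand
  position 32–33: draw hand
  position 36–37: draw hand
  position 39–40: draw hand
  position 44–45: draw hand
  position 50–51: draw hand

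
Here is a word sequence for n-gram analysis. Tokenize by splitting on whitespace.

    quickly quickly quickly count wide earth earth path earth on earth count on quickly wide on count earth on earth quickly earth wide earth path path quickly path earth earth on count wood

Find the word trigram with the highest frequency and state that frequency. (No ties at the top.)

"earth on earth", 2 times

Trigram frequencies (highest first):
  earth on earth: 2
  quickly quickly quickly: 1
  quickly quickly count: 1
  quickly count wide: 1
  count wide earth: 1
  wide earth earth: 1
  … (24 more, each ≤ 1)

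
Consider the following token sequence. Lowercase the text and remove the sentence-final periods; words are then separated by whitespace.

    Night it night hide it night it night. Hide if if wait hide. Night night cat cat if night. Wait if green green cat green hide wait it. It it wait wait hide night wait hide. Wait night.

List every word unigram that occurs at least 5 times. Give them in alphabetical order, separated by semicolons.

hide; it; night; wait

Unigram counts meeting the condition (at least 5 times):
  hide: 6
  it: 6
  night: 9
  wait: 7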